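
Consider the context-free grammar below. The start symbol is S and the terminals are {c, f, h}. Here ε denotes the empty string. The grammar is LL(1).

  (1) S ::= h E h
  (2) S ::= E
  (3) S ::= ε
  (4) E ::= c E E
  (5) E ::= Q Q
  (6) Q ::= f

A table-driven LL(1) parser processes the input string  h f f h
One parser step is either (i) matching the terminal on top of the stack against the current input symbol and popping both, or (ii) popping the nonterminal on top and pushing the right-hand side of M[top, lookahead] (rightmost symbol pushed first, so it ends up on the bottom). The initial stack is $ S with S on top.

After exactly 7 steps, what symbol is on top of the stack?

step 1: stack=$ S  input=h f f h $  — expand S ::= h E h
step 2: stack=$ h E h  input=h f f h $  — match h
step 3: stack=$ h E  input=f f h $  — expand E ::= Q Q
step 4: stack=$ h Q Q  input=f f h $  — expand Q ::= f
step 5: stack=$ h Q f  input=f f h $  — match f
step 6: stack=$ h Q  input=f h $  — expand Q ::= f
step 7: stack=$ h f  input=f h $  — match f
Stack after step 7: $ h (top = h).

h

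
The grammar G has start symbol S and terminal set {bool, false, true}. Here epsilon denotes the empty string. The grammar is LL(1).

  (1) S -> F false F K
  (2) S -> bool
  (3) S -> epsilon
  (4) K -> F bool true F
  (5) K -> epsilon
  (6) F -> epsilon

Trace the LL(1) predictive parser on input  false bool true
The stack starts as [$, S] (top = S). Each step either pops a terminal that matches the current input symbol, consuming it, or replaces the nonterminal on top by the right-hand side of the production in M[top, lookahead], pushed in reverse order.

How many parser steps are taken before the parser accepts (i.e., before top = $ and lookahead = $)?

     Stack            Input              Action
  1  $ S              false bool true $  expand S -> F false F K
  2  $ K F false F    false bool true $  expand F -> epsilon
  3  $ K F false      false bool true $  match false
  4  $ K F            bool true $        expand F -> epsilon
  5  $ K              bool true $        expand K -> F bool true F
  6  $ F true bool F  bool true $        expand F -> epsilon
  7  $ F true bool    bool true $        match bool
  8  $ F true         true $             match true
  9  $ F              $                  expand F -> epsilon
Accept reached after 9 steps.

9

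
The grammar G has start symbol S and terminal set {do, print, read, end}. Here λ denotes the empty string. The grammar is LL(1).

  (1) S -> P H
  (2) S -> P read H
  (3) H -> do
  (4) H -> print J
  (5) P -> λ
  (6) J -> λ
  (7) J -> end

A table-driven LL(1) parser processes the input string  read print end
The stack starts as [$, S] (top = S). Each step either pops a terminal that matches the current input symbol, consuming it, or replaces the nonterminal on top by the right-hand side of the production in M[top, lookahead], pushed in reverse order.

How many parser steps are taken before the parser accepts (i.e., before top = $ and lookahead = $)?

step 1: stack=$ S  input=read print end $  — expand S -> P read H
step 2: stack=$ H read P  input=read print end $  — expand P -> λ
step 3: stack=$ H read  input=read print end $  — match read
step 4: stack=$ H  input=print end $  — expand H -> print J
step 5: stack=$ J print  input=print end $  — match print
step 6: stack=$ J  input=end $  — expand J -> end
step 7: stack=$ end  input=end $  — match end
Accept reached after 7 steps.

7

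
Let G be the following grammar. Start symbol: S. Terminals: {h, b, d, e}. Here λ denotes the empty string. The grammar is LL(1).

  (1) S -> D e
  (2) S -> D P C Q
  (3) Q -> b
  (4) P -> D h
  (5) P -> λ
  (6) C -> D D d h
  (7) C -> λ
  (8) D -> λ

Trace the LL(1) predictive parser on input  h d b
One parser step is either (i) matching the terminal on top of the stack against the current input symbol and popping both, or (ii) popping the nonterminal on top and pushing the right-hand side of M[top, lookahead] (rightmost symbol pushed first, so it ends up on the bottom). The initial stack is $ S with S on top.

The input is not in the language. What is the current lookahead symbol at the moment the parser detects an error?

step 1: stack=$ S  input=h d b $  — expand S -> D P C Q
step 2: stack=$ Q C P D  input=h d b $  — expand D -> λ
step 3: stack=$ Q C P  input=h d b $  — expand P -> D h
step 4: stack=$ Q C h D  input=h d b $  — expand D -> λ
step 5: stack=$ Q C h  input=h d b $  — match h
step 6: stack=$ Q C  input=d b $  — expand C -> D D d h
step 7: stack=$ Q h d D D  input=d b $  — expand D -> λ
step 8: stack=$ Q h d D  input=d b $  — expand D -> λ
step 9: stack=$ Q h d  input=d b $  — match d
step 10: stack=$ Q h  input=b $  — error: top is terminal h but lookahead is b

b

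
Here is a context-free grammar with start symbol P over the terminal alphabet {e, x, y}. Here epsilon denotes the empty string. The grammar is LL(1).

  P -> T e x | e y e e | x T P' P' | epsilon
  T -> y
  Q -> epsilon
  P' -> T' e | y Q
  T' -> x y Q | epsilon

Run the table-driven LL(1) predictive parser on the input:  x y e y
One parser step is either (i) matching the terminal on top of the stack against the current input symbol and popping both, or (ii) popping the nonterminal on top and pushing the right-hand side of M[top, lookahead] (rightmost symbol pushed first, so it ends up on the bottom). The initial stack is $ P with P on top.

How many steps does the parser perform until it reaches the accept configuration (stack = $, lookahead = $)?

10

step 1: stack=$ P  input=x y e y $  — expand P -> x T P' P'
step 2: stack=$ P' P' T x  input=x y e y $  — match x
step 3: stack=$ P' P' T  input=y e y $  — expand T -> y
step 4: stack=$ P' P' y  input=y e y $  — match y
step 5: stack=$ P' P'  input=e y $  — expand P' -> T' e
step 6: stack=$ P' e T'  input=e y $  — expand T' -> epsilon
step 7: stack=$ P' e  input=e y $  — match e
step 8: stack=$ P'  input=y $  — expand P' -> y Q
step 9: stack=$ Q y  input=y $  — match y
step 10: stack=$ Q  input=$  — expand Q -> epsilon
Accept reached after 10 steps.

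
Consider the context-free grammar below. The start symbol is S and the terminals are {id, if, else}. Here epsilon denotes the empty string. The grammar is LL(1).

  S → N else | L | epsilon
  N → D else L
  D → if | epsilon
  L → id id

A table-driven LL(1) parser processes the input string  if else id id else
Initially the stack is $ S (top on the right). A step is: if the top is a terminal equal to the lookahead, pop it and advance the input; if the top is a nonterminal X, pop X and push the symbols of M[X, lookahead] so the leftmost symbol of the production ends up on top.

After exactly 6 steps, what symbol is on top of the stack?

id

step 1: stack=$ S  input=if else id id else $  — expand S → N else
step 2: stack=$ else N  input=if else id id else $  — expand N → D else L
step 3: stack=$ else L else D  input=if else id id else $  — expand D → if
step 4: stack=$ else L else if  input=if else id id else $  — match if
step 5: stack=$ else L else  input=else id id else $  — match else
step 6: stack=$ else L  input=id id else $  — expand L → id id
Stack after step 6: $ else id id (top = id).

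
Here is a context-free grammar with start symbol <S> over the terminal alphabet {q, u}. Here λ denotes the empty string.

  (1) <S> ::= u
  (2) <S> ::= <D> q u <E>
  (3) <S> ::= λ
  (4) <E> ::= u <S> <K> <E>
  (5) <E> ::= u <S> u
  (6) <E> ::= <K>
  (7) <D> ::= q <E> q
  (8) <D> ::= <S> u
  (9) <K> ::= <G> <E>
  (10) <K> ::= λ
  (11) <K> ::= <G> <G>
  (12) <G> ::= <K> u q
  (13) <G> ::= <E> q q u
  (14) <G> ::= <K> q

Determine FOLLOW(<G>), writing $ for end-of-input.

{$, q, u}

FIRST(<S>) = {λ, q, u}  (via <D> q u <E>)
FIRST(<D>) = {q, u}  (via <S> u)
FIRST(<E>) = {λ, q, u}  (via <K>)
FIRST(<K>) = {λ, q, u}  (via <G> <E>, <G> <G>)
FIRST(<G>) = {q, u}  (via <K> u q, <E> q q u, <K> q)
FOLLOW(<S>) includes $ since <S> is the start symbol.
FOLLOW(<D>): in <S>::=<D> q u <E>, <D> is followed by q u <E> with FIRST {q}. Thus FOLLOW(<D>) = {q}.
FOLLOW(<S>): in <E>::=u <S> <K> <E>, <S> is followed by <K> <E> with FIRST {λ, q, u}; in <E>::=u <S> <K> <E>, the suffix after <S> is nullable, so FOLLOW(<S>) ⊇ FOLLOW(<E>) = {$, q, u}; in <E>::=u <S> u, <S> is followed by u with FIRST {u}; in <D>::=<S> u, <S> is followed by u with FIRST {u}. Thus FOLLOW(<S>) = {$, q, u}.
FOLLOW(<E>): in <S>::=<D> q u <E>, the suffix after <E> is empty, so FOLLOW(<E>) ⊇ FOLLOW(<S>) = {$, q, u}; in <E>::=u <S> <K> <E>, the suffix after <E> is empty (adds nothing new); in <D>::=q <E> q, <E> is followed by q with FIRST {q}; in <K>::=<G> <E>, the suffix after <E> is empty, so FOLLOW(<E>) ⊇ FOLLOW(<K>) = {$, q, u}; in <G>::=<E> q q u, <E> is followed by q q u with FIRST {q}. Thus FOLLOW(<E>) = {$, q, u}.
FOLLOW(<K>): in <E>::=u <S> <K> <E>, <K> is followed by <E> with FIRST {λ, q, u}; in <E>::=u <S> <K> <E>, the suffix after <K> is nullable, so FOLLOW(<K>) ⊇ FOLLOW(<E>) = {$, q, u}; in <E>::=<K>, the suffix after <K> is empty, so FOLLOW(<K>) ⊇ FOLLOW(<E>) = {$, q, u}; in <G>::=<K> u q, <K> is followed by u q with FIRST {u}; in <G>::=<K> q, <K> is followed by q with FIRST {q}. Thus FOLLOW(<K>) = {$, q, u}.
FOLLOW(<G>): in <K>::=<G> <E>, <G> is followed by <E> with FIRST {λ, q, u}; in <K>::=<G> <E>, the suffix after <G> is nullable, so FOLLOW(<G>) ⊇ FOLLOW(<K>) = {$, q, u}; in <K>::=<G> <G> (occurrence 1), <G> is followed by <G> with FIRST {q, u}; in <K>::=<G> <G> (occurrence 2), the suffix after <G> is empty, so FOLLOW(<G>) ⊇ FOLLOW(<K>) = {$, q, u}. Thus FOLLOW(<G>) = {$, q, u}.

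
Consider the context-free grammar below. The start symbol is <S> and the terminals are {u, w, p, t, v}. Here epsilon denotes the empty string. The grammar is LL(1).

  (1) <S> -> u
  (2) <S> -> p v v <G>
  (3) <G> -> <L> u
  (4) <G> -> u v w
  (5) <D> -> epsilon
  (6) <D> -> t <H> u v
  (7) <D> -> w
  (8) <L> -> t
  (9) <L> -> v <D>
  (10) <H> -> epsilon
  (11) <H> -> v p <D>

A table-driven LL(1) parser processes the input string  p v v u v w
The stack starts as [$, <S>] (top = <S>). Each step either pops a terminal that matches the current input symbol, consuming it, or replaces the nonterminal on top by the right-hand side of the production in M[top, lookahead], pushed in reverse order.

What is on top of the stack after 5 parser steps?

     Stack        Input          Action
  1  $ <S>        p v v u v w $  expand <S> -> p v v <G>
  2  $ <G> v v p  p v v u v w $  match p
  3  $ <G> v v    v v u v w $    match v
  4  $ <G> v      v u v w $      match v
  5  $ <G>        u v w $        expand <G> -> u v w
Stack after step 5: $ w v u (top = u).

u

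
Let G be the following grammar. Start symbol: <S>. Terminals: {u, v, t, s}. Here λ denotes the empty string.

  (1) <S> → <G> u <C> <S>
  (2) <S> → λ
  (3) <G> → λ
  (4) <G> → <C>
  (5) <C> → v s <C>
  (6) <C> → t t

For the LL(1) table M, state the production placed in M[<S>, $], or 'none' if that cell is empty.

FIRST(<C>) = {t, v}
FIRST(<G>) = {λ, t, v}  (via <C>)
FIRST(<S>) = {λ, t, u, v}  (via <G> u <C> <S>)
FOLLOW(<S>) includes $ since <S> is the start symbol.
FOLLOW(<S>): in <S>→<G> u <C> <S>, the suffix after <S> is empty (adds nothing new). Thus FOLLOW(<S>) = {$}.
For <S> → <G> u <C> <S>: FIRST(<G> u <C> <S>) = {t, u, v}, so it goes in M[<S>, t] for t ∈ {t, u, v}.
For <S> → λ: FIRST(λ) = {λ}, so it goes in M[<S>, t] for t ∈ {}; since λ ∈ FIRST, also for every t ∈ FOLLOW(<S>) = {$}.

<S> → λ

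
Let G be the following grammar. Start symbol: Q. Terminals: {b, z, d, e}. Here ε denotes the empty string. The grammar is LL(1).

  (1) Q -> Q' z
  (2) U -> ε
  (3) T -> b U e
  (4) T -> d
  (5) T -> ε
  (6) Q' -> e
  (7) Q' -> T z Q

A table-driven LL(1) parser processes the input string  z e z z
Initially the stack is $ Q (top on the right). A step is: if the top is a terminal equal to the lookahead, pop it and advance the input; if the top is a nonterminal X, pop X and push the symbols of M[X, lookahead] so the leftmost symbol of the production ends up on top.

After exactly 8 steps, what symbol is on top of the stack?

z

step 1: stack=$ Q  input=z e z z $  — expand Q -> Q' z
step 2: stack=$ z Q'  input=z e z z $  — expand Q' -> T z Q
step 3: stack=$ z Q z T  input=z e z z $  — expand T -> ε
step 4: stack=$ z Q z  input=z e z z $  — match z
step 5: stack=$ z Q  input=e z z $  — expand Q -> Q' z
step 6: stack=$ z z Q'  input=e z z $  — expand Q' -> e
step 7: stack=$ z z e  input=e z z $  — match e
step 8: stack=$ z z  input=z z $  — match z
Stack after step 8: $ z (top = z).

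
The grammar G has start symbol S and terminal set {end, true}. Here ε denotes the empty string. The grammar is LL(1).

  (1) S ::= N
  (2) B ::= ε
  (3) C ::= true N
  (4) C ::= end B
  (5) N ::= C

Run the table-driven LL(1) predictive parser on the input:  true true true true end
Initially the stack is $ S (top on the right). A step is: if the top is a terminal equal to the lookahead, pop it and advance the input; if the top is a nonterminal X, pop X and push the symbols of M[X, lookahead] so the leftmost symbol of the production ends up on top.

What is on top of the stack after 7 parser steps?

N

     Stack     Input                      Action
  1  $ S       true true true true end $  expand S ::= N
  2  $ N       true true true true end $  expand N ::= C
  3  $ C       true true true true end $  expand C ::= true N
  4  $ N true  true true true true end $  match true
  5  $ N       true true true end $       expand N ::= C
  6  $ C       true true true end $       expand C ::= true N
  7  $ N true  true true true end $       match true
Stack after step 7: $ N (top = N).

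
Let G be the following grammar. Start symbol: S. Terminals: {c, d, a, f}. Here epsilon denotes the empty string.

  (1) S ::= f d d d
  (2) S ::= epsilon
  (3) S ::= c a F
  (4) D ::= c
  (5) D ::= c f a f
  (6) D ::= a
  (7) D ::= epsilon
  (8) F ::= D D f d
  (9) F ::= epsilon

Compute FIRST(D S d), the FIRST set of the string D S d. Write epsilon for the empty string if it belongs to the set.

FIRST(S): from S::=f d d d we get {f}; from S::=epsilon we get {epsilon}; from S::=c a F we get {c}. So FIRST(S) = {epsilon, c, f}.
FIRST(D): from D::=c we get {c}; from D::=c f a f we get {c}; from D::=a we get {a}; from D::=epsilon we get {epsilon}. So FIRST(D) = {epsilon, a, c}.
FIRST(F): from F::=D D f d we get {a, c, f}; from F::=epsilon we get {epsilon}. So FIRST(F) = {epsilon, a, c, f}.
FIRST(D S d): take FIRST of each symbol in turn, carrying on past any symbol whose FIRST contains epsilon; result {a, c, d, f}.

{a, c, d, f}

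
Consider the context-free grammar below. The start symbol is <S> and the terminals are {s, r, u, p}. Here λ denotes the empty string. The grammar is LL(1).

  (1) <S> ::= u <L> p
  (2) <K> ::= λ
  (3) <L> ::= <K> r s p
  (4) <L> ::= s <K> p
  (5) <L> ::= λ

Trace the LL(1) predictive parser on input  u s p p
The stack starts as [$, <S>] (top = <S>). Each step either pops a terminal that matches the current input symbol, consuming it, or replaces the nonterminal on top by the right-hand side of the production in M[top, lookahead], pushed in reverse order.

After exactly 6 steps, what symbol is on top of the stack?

p

step 1: stack=$ <S>  input=u s p p $  — expand <S> ::= u <L> p
step 2: stack=$ p <L> u  input=u s p p $  — match u
step 3: stack=$ p <L>  input=s p p $  — expand <L> ::= s <K> p
step 4: stack=$ p p <K> s  input=s p p $  — match s
step 5: stack=$ p p <K>  input=p p $  — expand <K> ::= λ
step 6: stack=$ p p  input=p p $  — match p
Stack after step 6: $ p (top = p).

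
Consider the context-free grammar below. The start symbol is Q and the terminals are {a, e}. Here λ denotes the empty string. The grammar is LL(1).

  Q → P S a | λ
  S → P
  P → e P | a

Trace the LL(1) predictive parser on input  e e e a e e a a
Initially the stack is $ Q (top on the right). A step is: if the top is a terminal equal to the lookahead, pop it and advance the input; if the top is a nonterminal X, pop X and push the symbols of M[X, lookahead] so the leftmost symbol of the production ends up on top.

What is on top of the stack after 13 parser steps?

e

step 1: stack=$ Q  input=e e e a e e a a $  — expand Q → P S a
step 2: stack=$ a S P  input=e e e a e e a a $  — expand P → e P
step 3: stack=$ a S P e  input=e e e a e e a a $  — match e
step 4: stack=$ a S P  input=e e a e e a a $  — expand P → e P
step 5: stack=$ a S P e  input=e e a e e a a $  — match e
step 6: stack=$ a S P  input=e a e e a a $  — expand P → e P
step 7: stack=$ a S P e  input=e a e e a a $  — match e
step 8: stack=$ a S P  input=a e e a a $  — expand P → a
step 9: stack=$ a S a  input=a e e a a $  — match a
step 10: stack=$ a S  input=e e a a $  — expand S → P
step 11: stack=$ a P  input=e e a a $  — expand P → e P
step 12: stack=$ a P e  input=e e a a $  — match e
step 13: stack=$ a P  input=e a a $  — expand P → e P
Stack after step 13: $ a P e (top = e).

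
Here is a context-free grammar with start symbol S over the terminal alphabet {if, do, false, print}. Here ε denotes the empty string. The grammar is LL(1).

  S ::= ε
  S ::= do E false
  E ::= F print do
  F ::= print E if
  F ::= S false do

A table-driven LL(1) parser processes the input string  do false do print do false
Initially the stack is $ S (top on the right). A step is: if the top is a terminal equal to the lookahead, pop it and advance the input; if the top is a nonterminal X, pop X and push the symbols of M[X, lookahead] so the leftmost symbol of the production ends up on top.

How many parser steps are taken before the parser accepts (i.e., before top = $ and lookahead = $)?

10

      Stack                        Input                         Action
   1  $ S                          do false do print do false $  expand S ::= do E false
   2  $ false E do                 do false do print do false $  match do
   3  $ false E                    false do print do false $     expand E ::= F print do
   4  $ false do print F           false do print do false $     expand F ::= S false do
   5  $ false do print do false S  false do print do false $     expand S ::= ε
   6  $ false do print do false    false do print do false $     match false
   7  $ false do print do          do print do false $           match do
   8  $ false do print             print do false $              match print
   9  $ false do                   do false $                    match do
  10  $ false                      false $                       match false
Accept reached after 10 steps.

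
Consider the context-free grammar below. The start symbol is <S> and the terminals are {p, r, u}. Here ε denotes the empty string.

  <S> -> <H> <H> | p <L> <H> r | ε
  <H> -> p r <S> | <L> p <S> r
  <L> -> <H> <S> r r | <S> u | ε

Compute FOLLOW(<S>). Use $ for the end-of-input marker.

FIRST(<S>) = {ε, p, u}  (via <H> <H>)
FIRST(<H>) = {p, u}  (via <L> p <S> r)
FIRST(<L>) = {ε, p, u}  (via <H> <S> r r, <S> u)
FOLLOW(<S>) includes $ since <S> is the start symbol.
FOLLOW(<L>): in <S>->p <L> <H> r, <L> is followed by <H> r with FIRST {p, u}; in <H>-><L> p <S> r, <L> is followed by p <S> r with FIRST {p}. Thus FOLLOW(<L>) = {p, u}.
FOLLOW(<S>): in <H>->p r <S>, the suffix after <S> is empty, so FOLLOW(<S>) ⊇ FOLLOW(<H>) = {$, p, r, u}; in <H>-><L> p <S> r, <S> is followed by r with FIRST {r}; in <L>-><H> <S> r r, <S> is followed by r r with FIRST {r}; in <L>-><S> u, <S> is followed by u with FIRST {u}. Thus FOLLOW(<S>) = {$, p, r, u}.
FOLLOW(<H>): in <S>-><H> <H> (occurrence 1), <H> is followed by <H> with FIRST {p, u}; in <S>-><H> <H> (occurrence 2), the suffix after <H> is empty, so FOLLOW(<H>) ⊇ FOLLOW(<S>) = {$, p, r, u}; in <S>->p <L> <H> r, <H> is followed by r with FIRST {r}; in <L>-><H> <S> r r, <H> is followed by <S> r r with FIRST {p, r, u}. Thus FOLLOW(<H>) = {$, p, r, u}.

{$, p, r, u}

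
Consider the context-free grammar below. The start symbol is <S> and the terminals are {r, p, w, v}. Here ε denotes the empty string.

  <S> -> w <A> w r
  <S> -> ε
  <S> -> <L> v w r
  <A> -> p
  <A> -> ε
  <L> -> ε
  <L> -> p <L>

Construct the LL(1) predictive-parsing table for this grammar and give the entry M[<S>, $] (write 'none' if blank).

<S> -> ε

FIRST(<A>): from <A>->p we get {p}; from <A>->ε we get {ε}. So FIRST(<A>) = {ε, p}.
FIRST(<L>): from <L>->ε we get {ε}; from <L>->p <L> we get {p}. So FIRST(<L>) = {ε, p}.
FIRST(<S>): from <S>->w <A> w r we get {w}; from <S>->ε we get {ε}; from <S>-><L> v w r we get {p, v}. So FIRST(<S>) = {ε, p, v, w}.
FOLLOW(<S>) includes $ since <S> is the start symbol.
FOLLOW(<S>): <S> appears on no right-hand side. Thus FOLLOW(<S>) = {$}.
For <S> -> w <A> w r: FIRST(w <A> w r) = {w}, so it goes in M[<S>, t] for t ∈ {w}.
For <S> -> ε: FIRST(ε) = {ε}, so it goes in M[<S>, t] for t ∈ {}; since ε ∈ FIRST, also for every t ∈ FOLLOW(<S>) = {$}.
For <S> -> <L> v w r: FIRST(<L> v w r) = {p, v}, so it goes in M[<S>, t] for t ∈ {p, v}.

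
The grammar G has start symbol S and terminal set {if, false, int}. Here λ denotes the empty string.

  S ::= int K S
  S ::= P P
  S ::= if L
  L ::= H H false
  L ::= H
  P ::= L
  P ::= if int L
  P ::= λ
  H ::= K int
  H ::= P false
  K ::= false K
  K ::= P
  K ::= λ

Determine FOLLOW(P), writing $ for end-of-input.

FIRST(S): from S::=int K S we get {int}; from S::=P P we get {λ, false, if, int}; from S::=if L we get {if}. So FIRST(S) = {λ, false, if, int}.
FIRST(L): from L::=H H false we get {false, if, int}; from L::=H we get {false, if, int}. So FIRST(L) = {false, if, int}.
FIRST(P): from P::=L we get {false, if, int}; from P::=if int L we get {if}; from P::=λ we get {λ}. So FIRST(P) = {λ, false, if, int}.
FIRST(K): from K::=false K we get {false}; from K::=P we get {λ, false, if, int}; from K::=λ we get {λ}. So FIRST(K) = {λ, false, if, int}.
FIRST(H): from H::=K int we get {false, if, int}; from H::=P false we get {false, if, int}. So FIRST(H) = {false, if, int}.
FOLLOW(S) includes $ since S is the start symbol.
FOLLOW(S): in S::=int K S, the suffix after S is empty (adds nothing new). Thus FOLLOW(S) = {$}.
FOLLOW(K): in S::=int K S, K is followed by S with FIRST {λ, false, if, int}; in S::=int K S, the suffix after K is nullable, so FOLLOW(K) ⊇ FOLLOW(S) = {$}; in H::=K int, K is followed by int with FIRST {int}; in K::=false K, the suffix after K is empty (adds nothing new). Thus FOLLOW(K) = {$, false, if, int}.
FOLLOW(P): in S::=P P (occurrence 1), P is followed by P with FIRST {λ, false, if, int}; in S::=P P (occurrence 1), the suffix after P is nullable, so FOLLOW(P) ⊇ FOLLOW(S) = {$}; in S::=P P (occurrence 2), the suffix after P is empty, so FOLLOW(P) ⊇ FOLLOW(S) = {$}; in H::=P false, P is followed by false with FIRST {false}; in K::=P, the suffix after P is empty, so FOLLOW(P) ⊇ FOLLOW(K) = {$, false, if, int}. Thus FOLLOW(P) = {$, false, if, int}.
FOLLOW(L): in S::=if L, the suffix after L is empty, so FOLLOW(L) ⊇ FOLLOW(S) = {$}; in P::=L, the suffix after L is empty, so FOLLOW(L) ⊇ FOLLOW(P) = {$, false, if, int}; in P::=if int L, the suffix after L is empty, so FOLLOW(L) ⊇ FOLLOW(P) = {$, false, if, int}. Thus FOLLOW(L) = {$, false, if, int}.
FOLLOW(H): in L::=H H false (occurrence 1), H is followed by H false with FIRST {false, if, int}; in L::=H H false (occurrence 2), H is followed by false with FIRST {false}; in L::=H, the suffix after H is empty, so FOLLOW(H) ⊇ FOLLOW(L) = {$, false, if, int}. Thus FOLLOW(H) = {$, false, if, int}.

{$, false, if, int}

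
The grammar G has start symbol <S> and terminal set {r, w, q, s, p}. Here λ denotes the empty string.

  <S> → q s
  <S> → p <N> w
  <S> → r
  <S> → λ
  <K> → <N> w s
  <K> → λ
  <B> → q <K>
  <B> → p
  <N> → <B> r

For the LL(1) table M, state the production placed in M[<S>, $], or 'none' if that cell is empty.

<S> → λ

FIRST(<S>) = {λ, p, q, r}
FIRST(<B>) = {p, q}
FIRST(<N>) = {p, q}  (via <B> r)
FIRST(<K>) = {λ, p, q}  (via <N> w s)
FOLLOW(<S>) includes $ since <S> is the start symbol.
FOLLOW(<S>): <S> appears on no right-hand side. Thus FOLLOW(<S>) = {$}.
For <S> → q s: FIRST(q s) = {q}, so it goes in M[<S>, t] for t ∈ {q}.
For <S> → p <N> w: FIRST(p <N> w) = {p}, so it goes in M[<S>, t] for t ∈ {p}.
For <S> → r: FIRST(r) = {r}, so it goes in M[<S>, t] for t ∈ {r}.
For <S> → λ: FIRST(λ) = {λ}, so it goes in M[<S>, t] for t ∈ {}; since λ ∈ FIRST, also for every t ∈ FOLLOW(<S>) = {$}.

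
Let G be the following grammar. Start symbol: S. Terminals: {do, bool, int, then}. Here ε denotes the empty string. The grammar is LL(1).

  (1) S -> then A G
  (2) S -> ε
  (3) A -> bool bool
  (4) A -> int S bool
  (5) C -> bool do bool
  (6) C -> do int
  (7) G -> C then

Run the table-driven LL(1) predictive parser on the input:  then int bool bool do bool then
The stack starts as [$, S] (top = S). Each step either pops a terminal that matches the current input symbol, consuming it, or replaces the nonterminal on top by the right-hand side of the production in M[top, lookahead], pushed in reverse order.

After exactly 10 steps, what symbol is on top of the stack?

      Stack                Input                              Action
   1  $ S                  then int bool bool do bool then $  expand S -> then A G
   2  $ G A then           then int bool bool do bool then $  match then
   3  $ G A                int bool bool do bool then $       expand A -> int S bool
   4  $ G bool S int       int bool bool do bool then $       match int
   5  $ G bool S           bool bool do bool then $           expand S -> ε
   6  $ G bool             bool bool do bool then $           match bool
   7  $ G                  bool do bool then $                expand G -> C then
   8  $ then C             bool do bool then $                expand C -> bool do bool
   9  $ then bool do bool  bool do bool then $                match bool
  10  $ then bool do       do bool then $                     match do
Stack after step 10: $ then bool (top = bool).

bool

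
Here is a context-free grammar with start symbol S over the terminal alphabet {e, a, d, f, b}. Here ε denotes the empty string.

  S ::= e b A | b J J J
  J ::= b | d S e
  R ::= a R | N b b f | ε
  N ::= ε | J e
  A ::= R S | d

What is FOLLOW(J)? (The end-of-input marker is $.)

FIRST(S): from S::=e b A we get {e}; from S::=b J J J we get {b}. So FIRST(S) = {b, e}.
FIRST(J): from J::=b we get {b}; from J::=d S e we get {d}. So FIRST(J) = {b, d}.
FIRST(N): from N::=ε we get {ε}; from N::=J e we get {b, d}. So FIRST(N) = {ε, b, d}.
FIRST(R): from R::=a R we get {a}; from R::=N b b f we get {b, d}; from R::=ε we get {ε}. So FIRST(R) = {ε, a, b, d}.
FIRST(A): from A::=R S we get {a, b, d, e}; from A::=d we get {d}. So FIRST(A) = {a, b, d, e}.
FOLLOW(S) includes $ since S is the start symbol.
FOLLOW(R): in R::=a R, the suffix after R is empty (adds nothing new); in A::=R S, R is followed by S with FIRST {b, e}. Thus FOLLOW(R) = {b, e}.
FOLLOW(N): in R::=N b b f, N is followed by b b f with FIRST {b}. Thus FOLLOW(N) = {b}.
FOLLOW(S): in J::=d S e, S is followed by e with FIRST {e}; in A::=R S, the suffix after S is empty, so FOLLOW(S) ⊇ FOLLOW(A) = {$, e}. Thus FOLLOW(S) = {$, e}.
FOLLOW(J): in S::=b J J J (occurrence 1), J is followed by J J with FIRST {b, d}; in S::=b J J J (occurrence 2), J is followed by J with FIRST {b, d}; in S::=b J J J (occurrence 3), the suffix after J is empty, so FOLLOW(J) ⊇ FOLLOW(S) = {$, e}; in N::=J e, J is followed by e with FIRST {e}. Thus FOLLOW(J) = {$, b, d, e}.
FOLLOW(A): in S::=e b A, the suffix after A is empty, so FOLLOW(A) ⊇ FOLLOW(S) = {$, e}. Thus FOLLOW(A) = {$, e}.

{$, b, d, e}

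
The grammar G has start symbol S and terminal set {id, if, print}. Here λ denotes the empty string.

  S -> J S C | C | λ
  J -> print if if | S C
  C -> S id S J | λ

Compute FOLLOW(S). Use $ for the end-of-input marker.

FIRST(S): from S->J S C we get {λ, id, print}; from S->C we get {λ, id, print}; from S->λ we get {λ}. So FIRST(S) = {λ, id, print}.
FIRST(C): from C->S id S J we get {id, print}; from C->λ we get {λ}. So FIRST(C) = {λ, id, print}.
FIRST(J): from J->print if if we get {print}; from J->S C we get {λ, id, print}. So FIRST(J) = {λ, id, print}.
FOLLOW(S) includes $ since S is the start symbol.
FOLLOW(S): in S->J S C, S is followed by C with FIRST {λ, id, print}; in S->J S C, the suffix after S is nullable (adds nothing new); in J->S C, S is followed by C with FIRST {λ, id, print}; in J->S C, the suffix after S is nullable, so FOLLOW(S) ⊇ FOLLOW(J) = {$, id, print}; in C->S id S J (occurrence 1), S is followed by id S J with FIRST {id}; in C->S id S J (occurrence 2), S is followed by J with FIRST {λ, id, print}; in C->S id S J (occurrence 2), the suffix after S is nullable, so FOLLOW(S) ⊇ FOLLOW(C) = {$, id, print}. Thus FOLLOW(S) = {$, id, print}.
FOLLOW(J): in S->J S C, J is followed by S C with FIRST {λ, id, print}; in S->J S C, the suffix after J is nullable, so FOLLOW(J) ⊇ FOLLOW(S) = {$, id, print}; in C->S id S J, the suffix after J is empty, so FOLLOW(J) ⊇ FOLLOW(C) = {$, id, print}. Thus FOLLOW(J) = {$, id, print}.
FOLLOW(C): in S->J S C, the suffix after C is empty, so FOLLOW(C) ⊇ FOLLOW(S) = {$, id, print}; in S->C, the suffix after C is empty, so FOLLOW(C) ⊇ FOLLOW(S) = {$, id, print}; in J->S C, the suffix after C is empty, so FOLLOW(C) ⊇ FOLLOW(J) = {$, id, print}. Thus FOLLOW(C) = {$, id, print}.

{$, id, print}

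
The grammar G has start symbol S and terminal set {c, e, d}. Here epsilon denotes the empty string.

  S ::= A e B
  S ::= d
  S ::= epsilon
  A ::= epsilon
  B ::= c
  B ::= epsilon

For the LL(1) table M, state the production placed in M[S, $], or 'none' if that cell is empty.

S ::= epsilon

FIRST(A) = {epsilon}
FIRST(B) = {epsilon, c}
FIRST(S) = {epsilon, d, e}  (via A e B)
FOLLOW(S) includes $ since S is the start symbol.
FOLLOW(S): S appears on no right-hand side. Thus FOLLOW(S) = {$}.
For S ::= A e B: FIRST(A e B) = {e}, so it goes in M[S, t] for t ∈ {e}.
For S ::= d: FIRST(d) = {d}, so it goes in M[S, t] for t ∈ {d}.
For S ::= epsilon: FIRST(epsilon) = {epsilon}, so it goes in M[S, t] for t ∈ {}; since epsilon ∈ FIRST, also for every t ∈ FOLLOW(S) = {$}.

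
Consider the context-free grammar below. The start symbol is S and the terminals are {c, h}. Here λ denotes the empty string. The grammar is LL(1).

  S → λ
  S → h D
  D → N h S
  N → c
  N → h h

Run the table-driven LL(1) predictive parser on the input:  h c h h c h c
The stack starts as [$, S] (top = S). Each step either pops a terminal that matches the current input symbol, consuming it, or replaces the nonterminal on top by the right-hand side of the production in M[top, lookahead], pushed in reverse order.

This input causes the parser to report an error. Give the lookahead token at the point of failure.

      Stack    Input            Action
   1  $ S      h c h h c h c $  expand S → h D
   2  $ D h    h c h h c h c $  match h
   3  $ D      c h h c h c $    expand D → N h S
   4  $ S h N  c h h c h c $    expand N → c
   5  $ S h c  c h h c h c $    match c
   6  $ S h    h h c h c $      match h
   7  $ S      h c h c $        expand S → h D
   8  $ D h    h c h c $        match h
   9  $ D      c h c $          expand D → N h S
  10  $ S h N  c h c $          expand N → c
  11  $ S h c  c h c $          match c
  12  $ S h    h c $            match h
  13  $ S      c $              error: M[S, c] is empty

c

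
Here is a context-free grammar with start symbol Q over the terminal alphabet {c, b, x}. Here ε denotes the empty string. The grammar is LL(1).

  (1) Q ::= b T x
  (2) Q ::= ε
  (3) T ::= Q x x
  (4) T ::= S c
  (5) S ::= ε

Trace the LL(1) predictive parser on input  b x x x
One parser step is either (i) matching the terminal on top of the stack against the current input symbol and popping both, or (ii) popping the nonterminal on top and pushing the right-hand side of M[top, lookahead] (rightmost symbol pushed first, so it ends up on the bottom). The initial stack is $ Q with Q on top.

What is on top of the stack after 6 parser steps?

x

step 1: stack=$ Q  input=b x x x $  — expand Q ::= b T x
step 2: stack=$ x T b  input=b x x x $  — match b
step 3: stack=$ x T  input=x x x $  — expand T ::= Q x x
step 4: stack=$ x x x Q  input=x x x $  — expand Q ::= ε
step 5: stack=$ x x x  input=x x x $  — match x
step 6: stack=$ x x  input=x x $  — match x
Stack after step 6: $ x (top = x).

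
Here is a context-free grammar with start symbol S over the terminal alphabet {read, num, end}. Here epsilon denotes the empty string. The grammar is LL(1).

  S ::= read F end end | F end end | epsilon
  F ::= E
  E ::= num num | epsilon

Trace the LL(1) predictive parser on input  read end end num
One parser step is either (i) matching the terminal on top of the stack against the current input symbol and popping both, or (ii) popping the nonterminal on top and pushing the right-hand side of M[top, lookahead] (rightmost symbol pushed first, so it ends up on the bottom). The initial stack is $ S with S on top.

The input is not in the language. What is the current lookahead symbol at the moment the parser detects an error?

     Stack             Input               Action
  1  $ S               read end end num $  expand S ::= read F end end
  2  $ end end F read  read end end num $  match read
  3  $ end end F       end end num $       expand F ::= E
  4  $ end end E       end end num $       expand E ::= epsilon
  5  $ end end         end end num $       match end
  6  $ end             end num $           match end
  7  $                 num $               error: stack empty but input remains

num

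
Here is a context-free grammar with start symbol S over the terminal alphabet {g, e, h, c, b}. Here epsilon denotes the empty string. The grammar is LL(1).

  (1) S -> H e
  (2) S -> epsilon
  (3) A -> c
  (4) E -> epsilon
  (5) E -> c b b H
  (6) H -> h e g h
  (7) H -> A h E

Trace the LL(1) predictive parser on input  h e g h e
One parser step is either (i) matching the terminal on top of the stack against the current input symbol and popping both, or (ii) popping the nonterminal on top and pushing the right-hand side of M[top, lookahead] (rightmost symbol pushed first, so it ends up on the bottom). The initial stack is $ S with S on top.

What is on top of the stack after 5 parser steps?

h

     Stack        Input        Action
  1  $ S          h e g h e $  expand S -> H e
  2  $ e H        h e g h e $  expand H -> h e g h
  3  $ e h g e h  h e g h e $  match h
  4  $ e h g e    e g h e $    match e
  5  $ e h g      g h e $      match g
Stack after step 5: $ e h (top = h).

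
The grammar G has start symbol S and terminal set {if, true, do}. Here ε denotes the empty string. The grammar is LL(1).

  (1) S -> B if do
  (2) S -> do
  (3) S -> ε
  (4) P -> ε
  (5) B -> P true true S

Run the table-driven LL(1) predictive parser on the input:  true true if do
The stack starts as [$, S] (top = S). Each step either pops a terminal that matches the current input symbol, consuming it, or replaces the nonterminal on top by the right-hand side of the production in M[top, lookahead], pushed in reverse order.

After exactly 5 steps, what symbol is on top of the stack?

S

step 1: stack=$ S  input=true true if do $  — expand S -> B if do
step 2: stack=$ do if B  input=true true if do $  — expand B -> P true true S
step 3: stack=$ do if S true true P  input=true true if do $  — expand P -> ε
step 4: stack=$ do if S true true  input=true true if do $  — match true
step 5: stack=$ do if S true  input=true if do $  — match true
Stack after step 5: $ do if S (top = S).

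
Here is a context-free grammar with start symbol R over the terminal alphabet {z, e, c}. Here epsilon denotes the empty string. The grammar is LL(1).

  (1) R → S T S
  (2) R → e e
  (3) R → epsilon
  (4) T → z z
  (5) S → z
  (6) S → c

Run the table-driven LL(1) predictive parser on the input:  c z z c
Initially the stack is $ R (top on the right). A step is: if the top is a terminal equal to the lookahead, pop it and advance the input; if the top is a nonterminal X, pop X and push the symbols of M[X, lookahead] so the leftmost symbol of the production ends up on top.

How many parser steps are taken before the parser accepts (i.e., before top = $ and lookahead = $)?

8

step 1: stack=$ R  input=c z z c $  — expand R → S T S
step 2: stack=$ S T S  input=c z z c $  — expand S → c
step 3: stack=$ S T c  input=c z z c $  — match c
step 4: stack=$ S T  input=z z c $  — expand T → z z
step 5: stack=$ S z z  input=z z c $  — match z
step 6: stack=$ S z  input=z c $  — match z
step 7: stack=$ S  input=c $  — expand S → c
step 8: stack=$ c  input=c $  — match c
Accept reached after 8 steps.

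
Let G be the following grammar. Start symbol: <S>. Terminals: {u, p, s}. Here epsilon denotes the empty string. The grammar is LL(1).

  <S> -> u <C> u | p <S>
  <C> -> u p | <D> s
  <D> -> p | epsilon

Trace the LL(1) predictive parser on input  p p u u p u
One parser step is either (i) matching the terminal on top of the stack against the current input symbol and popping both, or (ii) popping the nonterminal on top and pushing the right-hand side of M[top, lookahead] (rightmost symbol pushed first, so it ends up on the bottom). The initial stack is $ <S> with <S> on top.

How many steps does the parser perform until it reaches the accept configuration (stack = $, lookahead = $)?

step 1: stack=$ <S>  input=p p u u p u $  — expand <S> -> p <S>
step 2: stack=$ <S> p  input=p p u u p u $  — match p
step 3: stack=$ <S>  input=p u u p u $  — expand <S> -> p <S>
step 4: stack=$ <S> p  input=p u u p u $  — match p
step 5: stack=$ <S>  input=u u p u $  — expand <S> -> u <C> u
step 6: stack=$ u <C> u  input=u u p u $  — match u
step 7: stack=$ u <C>  input=u p u $  — expand <C> -> u p
step 8: stack=$ u p u  input=u p u $  — match u
step 9: stack=$ u p  input=p u $  — match p
step 10: stack=$ u  input=u $  — match u
Accept reached after 10 steps.

10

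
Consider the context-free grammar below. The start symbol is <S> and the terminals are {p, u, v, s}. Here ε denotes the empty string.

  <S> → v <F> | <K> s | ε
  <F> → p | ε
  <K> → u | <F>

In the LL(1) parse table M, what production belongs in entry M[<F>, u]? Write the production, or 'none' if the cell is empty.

none

FIRST(<F>) = {ε, p}
FIRST(<K>) = {ε, p, u}  (via <F>)
FIRST(<S>) = {ε, p, s, u, v}  (via <K> s)
FOLLOW(<S>) includes $ since <S> is the start symbol.
FOLLOW(<S>): <S> appears on no right-hand side. Thus FOLLOW(<S>) = {$}.
FOLLOW(<K>): in <S>→<K> s, <K> is followed by s with FIRST {s}. Thus FOLLOW(<K>) = {s}.
FOLLOW(<F>): in <S>→v <F>, the suffix after <F> is empty, so FOLLOW(<F>) ⊇ FOLLOW(<S>) = {$}; in <K>→<F>, the suffix after <F> is empty, so FOLLOW(<F>) ⊇ FOLLOW(<K>) = {s}. Thus FOLLOW(<F>) = {$, s}.
For <F> → p: FIRST(p) = {p}, so it goes in M[<F>, t] for t ∈ {p}.
For <F> → ε: FIRST(ε) = {ε}, so it goes in M[<F>, t] for t ∈ {}; since ε ∈ FIRST, also for every t ∈ FOLLOW(<F>) = {$, s}.
None of these place a production in M[<F>, u].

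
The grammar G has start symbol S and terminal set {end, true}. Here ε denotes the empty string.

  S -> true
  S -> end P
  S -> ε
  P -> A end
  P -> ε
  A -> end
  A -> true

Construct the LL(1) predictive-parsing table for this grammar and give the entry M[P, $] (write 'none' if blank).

FIRST(S): from S->true we get {true}; from S->end P we get {end}; from S->ε we get {ε}. So FIRST(S) = {ε, end, true}.
FIRST(A): from A->end we get {end}; from A->true we get {true}. So FIRST(A) = {end, true}.
FIRST(P): from P->A end we get {end, true}; from P->ε we get {ε}. So FIRST(P) = {ε, end, true}.
FOLLOW(S) includes $ since S is the start symbol.
FOLLOW(S): S appears on no right-hand side. Thus FOLLOW(S) = {$}.
FOLLOW(P): in S->end P, the suffix after P is empty, so FOLLOW(P) ⊇ FOLLOW(S) = {$}. Thus FOLLOW(P) = {$}.
For P -> A end: FIRST(A end) = {end, true}, so it goes in M[P, t] for t ∈ {end, true}.
For P -> ε: FIRST(ε) = {ε}, so it goes in M[P, t] for t ∈ {}; since ε ∈ FIRST, also for every t ∈ FOLLOW(P) = {$}.

P -> ε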